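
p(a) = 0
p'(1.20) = 0.00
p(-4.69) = 0.00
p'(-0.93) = 0.00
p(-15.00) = 0.00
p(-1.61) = 0.00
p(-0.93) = 0.00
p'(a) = 0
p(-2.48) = 0.00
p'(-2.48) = 0.00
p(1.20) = 0.00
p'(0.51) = 0.00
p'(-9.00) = 0.00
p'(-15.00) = 0.00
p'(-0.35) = 0.00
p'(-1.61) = 0.00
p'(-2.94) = 0.00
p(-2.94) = 0.00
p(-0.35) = 0.00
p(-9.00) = 0.00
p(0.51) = 0.00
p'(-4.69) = 0.00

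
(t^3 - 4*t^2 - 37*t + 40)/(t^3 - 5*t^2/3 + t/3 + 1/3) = 3*(t^2 - 3*t - 40)/(3*t^2 - 2*t - 1)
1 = 1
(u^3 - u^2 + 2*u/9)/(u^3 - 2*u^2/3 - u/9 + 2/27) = 3*u/(3*u + 1)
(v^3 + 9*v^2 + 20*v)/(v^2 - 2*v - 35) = v*(v + 4)/(v - 7)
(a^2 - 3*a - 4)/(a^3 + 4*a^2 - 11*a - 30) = (a^2 - 3*a - 4)/(a^3 + 4*a^2 - 11*a - 30)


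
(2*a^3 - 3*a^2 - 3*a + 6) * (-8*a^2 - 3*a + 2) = -16*a^5 + 18*a^4 + 37*a^3 - 45*a^2 - 24*a + 12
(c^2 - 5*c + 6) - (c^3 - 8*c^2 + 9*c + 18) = -c^3 + 9*c^2 - 14*c - 12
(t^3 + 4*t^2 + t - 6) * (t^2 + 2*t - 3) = t^5 + 6*t^4 + 6*t^3 - 16*t^2 - 15*t + 18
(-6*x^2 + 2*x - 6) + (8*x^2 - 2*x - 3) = 2*x^2 - 9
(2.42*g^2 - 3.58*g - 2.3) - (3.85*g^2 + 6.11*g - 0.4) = -1.43*g^2 - 9.69*g - 1.9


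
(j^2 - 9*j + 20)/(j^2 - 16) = (j - 5)/(j + 4)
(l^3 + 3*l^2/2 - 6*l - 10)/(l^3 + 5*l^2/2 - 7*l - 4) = (2*l^3 + 3*l^2 - 12*l - 20)/(2*l^3 + 5*l^2 - 14*l - 8)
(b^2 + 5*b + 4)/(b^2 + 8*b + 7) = (b + 4)/(b + 7)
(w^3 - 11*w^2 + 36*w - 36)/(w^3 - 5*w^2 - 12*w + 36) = (w - 3)/(w + 3)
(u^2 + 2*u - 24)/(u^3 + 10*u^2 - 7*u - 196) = (u + 6)/(u^2 + 14*u + 49)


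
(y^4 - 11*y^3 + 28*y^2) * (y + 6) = y^5 - 5*y^4 - 38*y^3 + 168*y^2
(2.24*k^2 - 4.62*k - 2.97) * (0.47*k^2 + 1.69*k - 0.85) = 1.0528*k^4 + 1.6142*k^3 - 11.1077*k^2 - 1.0923*k + 2.5245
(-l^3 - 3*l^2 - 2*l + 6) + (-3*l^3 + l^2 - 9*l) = -4*l^3 - 2*l^2 - 11*l + 6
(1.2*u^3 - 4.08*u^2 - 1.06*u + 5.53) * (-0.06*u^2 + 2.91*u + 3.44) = -0.072*u^5 + 3.7368*u^4 - 7.6812*u^3 - 17.4516*u^2 + 12.4459*u + 19.0232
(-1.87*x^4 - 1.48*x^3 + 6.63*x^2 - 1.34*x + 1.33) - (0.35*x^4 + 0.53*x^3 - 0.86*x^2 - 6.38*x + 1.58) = -2.22*x^4 - 2.01*x^3 + 7.49*x^2 + 5.04*x - 0.25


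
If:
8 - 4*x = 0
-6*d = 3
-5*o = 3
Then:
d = -1/2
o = -3/5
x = 2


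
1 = 1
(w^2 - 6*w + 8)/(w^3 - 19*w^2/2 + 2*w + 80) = 2*(w - 2)/(2*w^2 - 11*w - 40)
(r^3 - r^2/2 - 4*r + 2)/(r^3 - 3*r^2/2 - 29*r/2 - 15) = (2*r^2 - 5*r + 2)/(2*r^2 - 7*r - 15)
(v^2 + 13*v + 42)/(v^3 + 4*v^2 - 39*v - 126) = (v + 6)/(v^2 - 3*v - 18)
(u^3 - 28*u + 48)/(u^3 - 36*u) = (u^2 - 6*u + 8)/(u*(u - 6))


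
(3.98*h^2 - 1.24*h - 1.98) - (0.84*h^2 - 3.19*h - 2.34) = 3.14*h^2 + 1.95*h + 0.36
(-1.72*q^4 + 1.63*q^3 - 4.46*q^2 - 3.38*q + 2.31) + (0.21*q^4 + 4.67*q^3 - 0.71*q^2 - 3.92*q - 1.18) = -1.51*q^4 + 6.3*q^3 - 5.17*q^2 - 7.3*q + 1.13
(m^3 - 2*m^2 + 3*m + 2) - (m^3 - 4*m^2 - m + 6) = 2*m^2 + 4*m - 4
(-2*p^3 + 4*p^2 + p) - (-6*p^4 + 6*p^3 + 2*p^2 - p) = 6*p^4 - 8*p^3 + 2*p^2 + 2*p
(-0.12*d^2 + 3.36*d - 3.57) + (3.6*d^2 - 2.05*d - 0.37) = 3.48*d^2 + 1.31*d - 3.94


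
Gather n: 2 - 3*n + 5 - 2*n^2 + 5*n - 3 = -2*n^2 + 2*n + 4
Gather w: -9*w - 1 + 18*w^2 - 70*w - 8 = 18*w^2 - 79*w - 9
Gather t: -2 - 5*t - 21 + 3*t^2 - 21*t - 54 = 3*t^2 - 26*t - 77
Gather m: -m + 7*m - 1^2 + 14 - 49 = 6*m - 36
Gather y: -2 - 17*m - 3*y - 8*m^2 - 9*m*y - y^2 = -8*m^2 - 17*m - y^2 + y*(-9*m - 3) - 2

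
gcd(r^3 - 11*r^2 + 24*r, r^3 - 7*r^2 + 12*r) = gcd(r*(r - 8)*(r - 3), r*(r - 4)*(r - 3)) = r^2 - 3*r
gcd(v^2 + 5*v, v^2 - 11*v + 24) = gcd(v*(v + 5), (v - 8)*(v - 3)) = 1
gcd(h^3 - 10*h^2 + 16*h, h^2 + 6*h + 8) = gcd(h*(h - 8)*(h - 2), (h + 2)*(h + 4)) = 1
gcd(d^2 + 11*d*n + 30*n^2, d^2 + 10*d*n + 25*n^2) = d + 5*n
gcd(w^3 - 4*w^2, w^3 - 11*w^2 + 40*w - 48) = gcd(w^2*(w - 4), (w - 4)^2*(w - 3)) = w - 4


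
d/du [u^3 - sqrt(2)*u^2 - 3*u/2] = 3*u^2 - 2*sqrt(2)*u - 3/2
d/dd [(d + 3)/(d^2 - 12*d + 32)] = (d^2 - 12*d - 2*(d - 6)*(d + 3) + 32)/(d^2 - 12*d + 32)^2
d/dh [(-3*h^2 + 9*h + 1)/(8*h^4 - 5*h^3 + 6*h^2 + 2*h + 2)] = (48*h^5 - 231*h^4 + 58*h^3 - 45*h^2 - 24*h + 16)/(64*h^8 - 80*h^7 + 121*h^6 - 28*h^5 + 48*h^4 + 4*h^3 + 28*h^2 + 8*h + 4)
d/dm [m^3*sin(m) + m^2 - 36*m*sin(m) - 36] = m^3*cos(m) + 3*m^2*sin(m) - 36*m*cos(m) + 2*m - 36*sin(m)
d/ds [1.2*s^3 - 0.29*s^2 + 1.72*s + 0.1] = 3.6*s^2 - 0.58*s + 1.72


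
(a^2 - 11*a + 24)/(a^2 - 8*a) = (a - 3)/a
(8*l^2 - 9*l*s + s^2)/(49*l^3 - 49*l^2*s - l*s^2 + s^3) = (-8*l + s)/(-49*l^2 + s^2)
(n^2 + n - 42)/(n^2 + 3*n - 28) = (n - 6)/(n - 4)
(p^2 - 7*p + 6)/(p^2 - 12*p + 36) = (p - 1)/(p - 6)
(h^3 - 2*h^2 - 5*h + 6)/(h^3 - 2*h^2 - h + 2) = (h^2 - h - 6)/(h^2 - h - 2)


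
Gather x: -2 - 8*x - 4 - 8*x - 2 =-16*x - 8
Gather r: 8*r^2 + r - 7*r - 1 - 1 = 8*r^2 - 6*r - 2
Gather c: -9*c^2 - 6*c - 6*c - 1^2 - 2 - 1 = -9*c^2 - 12*c - 4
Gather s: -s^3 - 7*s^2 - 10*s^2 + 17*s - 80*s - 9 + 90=-s^3 - 17*s^2 - 63*s + 81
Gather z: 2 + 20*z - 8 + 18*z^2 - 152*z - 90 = 18*z^2 - 132*z - 96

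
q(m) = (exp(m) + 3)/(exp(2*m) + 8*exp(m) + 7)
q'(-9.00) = 0.00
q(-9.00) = 0.43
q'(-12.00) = 0.00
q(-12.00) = 0.43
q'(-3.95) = -0.01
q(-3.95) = 0.42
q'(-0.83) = -0.08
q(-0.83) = 0.32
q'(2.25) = -0.05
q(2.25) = 0.07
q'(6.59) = -0.00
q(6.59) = 0.00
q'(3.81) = -0.02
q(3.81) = 0.02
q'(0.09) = -0.09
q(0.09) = 0.24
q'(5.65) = -0.00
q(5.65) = 0.00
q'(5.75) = -0.00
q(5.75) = 0.00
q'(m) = (exp(m) + 3)*(-2*exp(2*m) - 8*exp(m))/(exp(2*m) + 8*exp(m) + 7)^2 + exp(m)/(exp(2*m) + 8*exp(m) + 7) = (-2*(exp(m) + 3)*(exp(m) + 4) + exp(2*m) + 8*exp(m) + 7)*exp(m)/(exp(2*m) + 8*exp(m) + 7)^2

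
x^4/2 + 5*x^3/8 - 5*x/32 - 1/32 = (x/2 + 1/4)*(x - 1/2)*(x + 1/4)*(x + 1)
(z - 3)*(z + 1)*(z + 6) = z^3 + 4*z^2 - 15*z - 18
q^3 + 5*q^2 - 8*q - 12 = (q - 2)*(q + 1)*(q + 6)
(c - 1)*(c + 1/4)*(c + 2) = c^3 + 5*c^2/4 - 7*c/4 - 1/2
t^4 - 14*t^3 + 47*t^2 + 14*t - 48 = (t - 8)*(t - 6)*(t - 1)*(t + 1)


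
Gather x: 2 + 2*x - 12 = 2*x - 10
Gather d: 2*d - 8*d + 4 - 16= -6*d - 12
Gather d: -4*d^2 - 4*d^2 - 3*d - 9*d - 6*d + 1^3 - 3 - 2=-8*d^2 - 18*d - 4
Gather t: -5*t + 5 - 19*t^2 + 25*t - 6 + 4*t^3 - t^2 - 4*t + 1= 4*t^3 - 20*t^2 + 16*t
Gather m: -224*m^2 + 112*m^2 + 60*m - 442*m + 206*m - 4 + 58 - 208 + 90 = -112*m^2 - 176*m - 64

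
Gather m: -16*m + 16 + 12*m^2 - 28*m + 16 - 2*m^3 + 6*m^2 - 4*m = -2*m^3 + 18*m^2 - 48*m + 32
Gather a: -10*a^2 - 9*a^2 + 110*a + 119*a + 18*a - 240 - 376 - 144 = -19*a^2 + 247*a - 760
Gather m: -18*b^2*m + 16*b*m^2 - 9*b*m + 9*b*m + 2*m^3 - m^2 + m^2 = -18*b^2*m + 16*b*m^2 + 2*m^3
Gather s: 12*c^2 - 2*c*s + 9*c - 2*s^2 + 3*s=12*c^2 + 9*c - 2*s^2 + s*(3 - 2*c)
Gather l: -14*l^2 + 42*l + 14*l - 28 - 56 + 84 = -14*l^2 + 56*l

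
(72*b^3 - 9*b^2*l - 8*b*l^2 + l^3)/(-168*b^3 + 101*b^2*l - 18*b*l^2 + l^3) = (-3*b - l)/(7*b - l)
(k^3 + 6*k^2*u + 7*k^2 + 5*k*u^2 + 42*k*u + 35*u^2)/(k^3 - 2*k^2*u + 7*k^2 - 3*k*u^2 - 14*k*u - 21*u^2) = (-k - 5*u)/(-k + 3*u)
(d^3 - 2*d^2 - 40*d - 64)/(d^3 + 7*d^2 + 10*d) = (d^2 - 4*d - 32)/(d*(d + 5))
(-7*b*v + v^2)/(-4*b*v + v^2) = (7*b - v)/(4*b - v)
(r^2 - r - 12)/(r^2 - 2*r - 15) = (r - 4)/(r - 5)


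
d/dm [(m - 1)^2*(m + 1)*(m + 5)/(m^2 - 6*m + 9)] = 2*(m^4 - 4*m^3 - 18*m^2 + 20*m + 1)/(m^3 - 9*m^2 + 27*m - 27)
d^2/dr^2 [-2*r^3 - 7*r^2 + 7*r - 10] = -12*r - 14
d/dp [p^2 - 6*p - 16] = 2*p - 6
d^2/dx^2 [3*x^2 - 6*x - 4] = 6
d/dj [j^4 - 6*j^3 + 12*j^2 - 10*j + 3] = 4*j^3 - 18*j^2 + 24*j - 10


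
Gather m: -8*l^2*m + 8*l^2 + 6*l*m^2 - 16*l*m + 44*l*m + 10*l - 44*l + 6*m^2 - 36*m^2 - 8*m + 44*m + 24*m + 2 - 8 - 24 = 8*l^2 - 34*l + m^2*(6*l - 30) + m*(-8*l^2 + 28*l + 60) - 30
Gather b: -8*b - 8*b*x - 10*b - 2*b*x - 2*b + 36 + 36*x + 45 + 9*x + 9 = b*(-10*x - 20) + 45*x + 90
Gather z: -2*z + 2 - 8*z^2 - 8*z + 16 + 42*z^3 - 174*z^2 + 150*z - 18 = 42*z^3 - 182*z^2 + 140*z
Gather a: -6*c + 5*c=-c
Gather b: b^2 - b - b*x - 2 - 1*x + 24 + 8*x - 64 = b^2 + b*(-x - 1) + 7*x - 42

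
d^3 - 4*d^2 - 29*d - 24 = (d - 8)*(d + 1)*(d + 3)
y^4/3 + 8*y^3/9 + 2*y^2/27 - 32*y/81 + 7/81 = (y/3 + 1/3)*(y - 1/3)^2*(y + 7/3)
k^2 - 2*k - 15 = (k - 5)*(k + 3)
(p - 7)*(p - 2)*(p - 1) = p^3 - 10*p^2 + 23*p - 14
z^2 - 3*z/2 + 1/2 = (z - 1)*(z - 1/2)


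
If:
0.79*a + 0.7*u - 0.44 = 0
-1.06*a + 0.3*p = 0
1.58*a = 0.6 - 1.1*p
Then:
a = 0.11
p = 0.39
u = 0.50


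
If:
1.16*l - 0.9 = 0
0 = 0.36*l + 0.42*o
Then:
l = 0.78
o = -0.67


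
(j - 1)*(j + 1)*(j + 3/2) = j^3 + 3*j^2/2 - j - 3/2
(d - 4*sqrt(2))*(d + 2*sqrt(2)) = d^2 - 2*sqrt(2)*d - 16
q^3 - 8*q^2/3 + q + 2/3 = (q - 2)*(q - 1)*(q + 1/3)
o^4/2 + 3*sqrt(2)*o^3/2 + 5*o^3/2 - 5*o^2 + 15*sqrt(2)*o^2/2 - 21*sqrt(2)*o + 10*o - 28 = (o/2 + sqrt(2))*(o - 2)*(o + 7)*(o + sqrt(2))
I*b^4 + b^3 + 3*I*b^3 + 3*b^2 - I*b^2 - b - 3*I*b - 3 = (b - 1)*(b + 3)*(b - I)*(I*b + I)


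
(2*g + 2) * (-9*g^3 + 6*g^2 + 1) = -18*g^4 - 6*g^3 + 12*g^2 + 2*g + 2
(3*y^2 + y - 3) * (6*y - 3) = 18*y^3 - 3*y^2 - 21*y + 9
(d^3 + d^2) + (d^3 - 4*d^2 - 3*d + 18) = 2*d^3 - 3*d^2 - 3*d + 18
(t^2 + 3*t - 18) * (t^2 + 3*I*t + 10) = t^4 + 3*t^3 + 3*I*t^3 - 8*t^2 + 9*I*t^2 + 30*t - 54*I*t - 180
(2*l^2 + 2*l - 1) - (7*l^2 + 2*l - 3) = 2 - 5*l^2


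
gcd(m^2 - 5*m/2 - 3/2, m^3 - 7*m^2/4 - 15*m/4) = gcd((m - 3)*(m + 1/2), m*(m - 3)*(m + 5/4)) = m - 3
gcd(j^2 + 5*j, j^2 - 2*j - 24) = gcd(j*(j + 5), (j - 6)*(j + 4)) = 1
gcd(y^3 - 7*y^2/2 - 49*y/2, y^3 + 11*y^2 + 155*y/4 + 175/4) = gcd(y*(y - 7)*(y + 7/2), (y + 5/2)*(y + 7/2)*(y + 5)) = y + 7/2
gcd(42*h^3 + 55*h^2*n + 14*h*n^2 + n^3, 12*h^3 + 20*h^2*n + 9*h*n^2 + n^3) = 6*h^2 + 7*h*n + n^2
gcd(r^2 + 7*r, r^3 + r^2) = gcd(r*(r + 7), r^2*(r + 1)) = r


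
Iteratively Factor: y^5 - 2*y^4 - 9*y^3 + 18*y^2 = (y + 3)*(y^4 - 5*y^3 + 6*y^2) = y*(y + 3)*(y^3 - 5*y^2 + 6*y) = y^2*(y + 3)*(y^2 - 5*y + 6) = y^2*(y - 2)*(y + 3)*(y - 3)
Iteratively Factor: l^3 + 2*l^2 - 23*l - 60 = (l + 4)*(l^2 - 2*l - 15) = (l - 5)*(l + 4)*(l + 3)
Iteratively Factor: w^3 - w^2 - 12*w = (w - 4)*(w^2 + 3*w) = w*(w - 4)*(w + 3)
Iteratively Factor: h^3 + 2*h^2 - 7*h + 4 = (h + 4)*(h^2 - 2*h + 1) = (h - 1)*(h + 4)*(h - 1)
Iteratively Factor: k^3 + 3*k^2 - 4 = (k + 2)*(k^2 + k - 2) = (k - 1)*(k + 2)*(k + 2)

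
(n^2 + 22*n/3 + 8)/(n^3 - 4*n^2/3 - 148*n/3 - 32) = (3*n + 4)/(3*n^2 - 22*n - 16)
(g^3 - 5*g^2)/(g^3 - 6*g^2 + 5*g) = g/(g - 1)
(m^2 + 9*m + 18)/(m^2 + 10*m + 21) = (m + 6)/(m + 7)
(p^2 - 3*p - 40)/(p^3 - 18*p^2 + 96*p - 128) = (p + 5)/(p^2 - 10*p + 16)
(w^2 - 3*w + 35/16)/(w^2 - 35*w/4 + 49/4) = (w - 5/4)/(w - 7)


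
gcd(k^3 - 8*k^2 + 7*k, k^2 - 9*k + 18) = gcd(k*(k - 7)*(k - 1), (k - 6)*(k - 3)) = 1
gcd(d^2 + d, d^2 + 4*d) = d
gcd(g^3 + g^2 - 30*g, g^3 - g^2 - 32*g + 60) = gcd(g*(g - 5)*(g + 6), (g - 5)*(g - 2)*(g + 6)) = g^2 + g - 30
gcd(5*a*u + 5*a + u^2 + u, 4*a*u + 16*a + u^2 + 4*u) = 1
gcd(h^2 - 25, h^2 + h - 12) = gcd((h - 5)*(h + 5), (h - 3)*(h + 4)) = 1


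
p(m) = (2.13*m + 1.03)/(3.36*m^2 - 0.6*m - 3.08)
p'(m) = (0.6 - 6.72*m)*(2.13*m + 1.03)/(3.36*m^2 - 0.6*m - 3.08)^2 + 2.13/(3.36*m^2 - 0.6*m - 3.08)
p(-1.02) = -1.11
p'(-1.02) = -5.99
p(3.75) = 0.22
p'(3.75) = -0.08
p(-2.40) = -0.23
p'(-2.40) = -0.10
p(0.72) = -1.45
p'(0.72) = -4.67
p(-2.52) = -0.22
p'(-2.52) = -0.09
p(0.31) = -0.57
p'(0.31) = -1.01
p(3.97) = 0.20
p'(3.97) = -0.06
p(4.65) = 0.16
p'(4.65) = -0.04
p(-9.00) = -0.07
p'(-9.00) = -0.01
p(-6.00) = -0.10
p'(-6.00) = -0.02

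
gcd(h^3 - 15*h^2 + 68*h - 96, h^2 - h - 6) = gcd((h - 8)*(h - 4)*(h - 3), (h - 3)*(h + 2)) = h - 3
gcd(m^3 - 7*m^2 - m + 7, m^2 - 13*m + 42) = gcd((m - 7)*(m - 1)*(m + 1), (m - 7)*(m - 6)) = m - 7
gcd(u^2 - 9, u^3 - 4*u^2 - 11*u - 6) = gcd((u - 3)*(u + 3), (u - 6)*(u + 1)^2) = 1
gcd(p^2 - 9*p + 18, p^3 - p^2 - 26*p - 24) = p - 6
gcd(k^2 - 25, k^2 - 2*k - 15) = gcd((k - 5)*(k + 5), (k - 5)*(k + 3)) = k - 5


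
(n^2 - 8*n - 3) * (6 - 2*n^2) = -2*n^4 + 16*n^3 + 12*n^2 - 48*n - 18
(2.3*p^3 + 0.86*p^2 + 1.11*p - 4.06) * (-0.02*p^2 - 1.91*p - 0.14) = -0.046*p^5 - 4.4102*p^4 - 1.9868*p^3 - 2.1593*p^2 + 7.5992*p + 0.5684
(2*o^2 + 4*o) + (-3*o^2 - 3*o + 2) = -o^2 + o + 2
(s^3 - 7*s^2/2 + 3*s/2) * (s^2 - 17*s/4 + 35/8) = s^5 - 31*s^4/4 + 83*s^3/4 - 347*s^2/16 + 105*s/16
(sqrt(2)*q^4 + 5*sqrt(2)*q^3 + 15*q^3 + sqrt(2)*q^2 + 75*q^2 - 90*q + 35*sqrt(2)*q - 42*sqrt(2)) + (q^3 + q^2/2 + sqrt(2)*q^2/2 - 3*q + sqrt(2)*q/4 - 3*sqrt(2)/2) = sqrt(2)*q^4 + 5*sqrt(2)*q^3 + 16*q^3 + 3*sqrt(2)*q^2/2 + 151*q^2/2 - 93*q + 141*sqrt(2)*q/4 - 87*sqrt(2)/2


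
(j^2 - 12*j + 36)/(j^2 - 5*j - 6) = (j - 6)/(j + 1)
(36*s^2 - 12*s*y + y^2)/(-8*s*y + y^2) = (-36*s^2 + 12*s*y - y^2)/(y*(8*s - y))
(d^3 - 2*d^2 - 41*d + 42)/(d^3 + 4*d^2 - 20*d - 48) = (d^2 - 8*d + 7)/(d^2 - 2*d - 8)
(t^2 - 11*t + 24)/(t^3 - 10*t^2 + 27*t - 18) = (t - 8)/(t^2 - 7*t + 6)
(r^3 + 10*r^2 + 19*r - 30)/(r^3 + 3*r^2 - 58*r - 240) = (r - 1)/(r - 8)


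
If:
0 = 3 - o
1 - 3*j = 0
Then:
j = 1/3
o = 3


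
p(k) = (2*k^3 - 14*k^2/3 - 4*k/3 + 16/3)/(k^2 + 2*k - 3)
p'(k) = (-2*k - 2)*(2*k^3 - 14*k^2/3 - 4*k/3 + 16/3)/(k^2 + 2*k - 3)^2 + (6*k^2 - 28*k/3 - 4/3)/(k^2 + 2*k - 3)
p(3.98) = 2.51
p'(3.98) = 1.52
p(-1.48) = 2.49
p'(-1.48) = -7.43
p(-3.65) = -49.37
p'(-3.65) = -49.30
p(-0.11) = -1.69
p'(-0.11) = -0.86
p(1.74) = -0.17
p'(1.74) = 0.43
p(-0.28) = -1.52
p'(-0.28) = -1.13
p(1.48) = -0.18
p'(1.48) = -0.53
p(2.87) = 0.94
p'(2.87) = 1.28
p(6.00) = 5.81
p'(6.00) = 1.72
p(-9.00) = -30.31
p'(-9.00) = 1.39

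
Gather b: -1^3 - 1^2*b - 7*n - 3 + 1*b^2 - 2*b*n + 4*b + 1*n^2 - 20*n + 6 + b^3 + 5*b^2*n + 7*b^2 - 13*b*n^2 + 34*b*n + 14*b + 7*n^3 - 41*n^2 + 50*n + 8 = b^3 + b^2*(5*n + 8) + b*(-13*n^2 + 32*n + 17) + 7*n^3 - 40*n^2 + 23*n + 10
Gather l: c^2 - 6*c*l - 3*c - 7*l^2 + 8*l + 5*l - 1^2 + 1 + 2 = c^2 - 3*c - 7*l^2 + l*(13 - 6*c) + 2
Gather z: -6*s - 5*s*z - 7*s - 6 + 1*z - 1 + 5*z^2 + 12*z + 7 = -13*s + 5*z^2 + z*(13 - 5*s)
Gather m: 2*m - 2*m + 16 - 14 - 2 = 0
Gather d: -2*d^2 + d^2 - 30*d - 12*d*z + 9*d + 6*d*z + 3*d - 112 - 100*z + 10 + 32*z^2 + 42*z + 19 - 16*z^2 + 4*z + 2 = -d^2 + d*(-6*z - 18) + 16*z^2 - 54*z - 81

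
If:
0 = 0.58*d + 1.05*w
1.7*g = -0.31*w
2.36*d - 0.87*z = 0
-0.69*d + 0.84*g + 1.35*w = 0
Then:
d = 0.00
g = 0.00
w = 0.00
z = 0.00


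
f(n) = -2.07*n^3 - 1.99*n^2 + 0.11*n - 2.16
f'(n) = -6.21*n^2 - 3.98*n + 0.11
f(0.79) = -4.34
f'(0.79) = -6.91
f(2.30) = -37.62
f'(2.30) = -41.89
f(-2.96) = 33.76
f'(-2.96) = -42.52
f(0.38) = -2.52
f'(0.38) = -2.30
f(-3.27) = 48.58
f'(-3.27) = -53.28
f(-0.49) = -2.45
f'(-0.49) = 0.57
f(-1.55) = 0.60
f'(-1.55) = -8.64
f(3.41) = -107.00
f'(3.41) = -85.67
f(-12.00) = 3286.92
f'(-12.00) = -846.37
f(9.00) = -1671.39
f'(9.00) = -538.72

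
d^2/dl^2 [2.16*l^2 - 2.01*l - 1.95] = 4.32000000000000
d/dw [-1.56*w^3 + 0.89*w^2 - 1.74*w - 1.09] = -4.68*w^2 + 1.78*w - 1.74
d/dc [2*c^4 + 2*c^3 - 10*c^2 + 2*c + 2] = 8*c^3 + 6*c^2 - 20*c + 2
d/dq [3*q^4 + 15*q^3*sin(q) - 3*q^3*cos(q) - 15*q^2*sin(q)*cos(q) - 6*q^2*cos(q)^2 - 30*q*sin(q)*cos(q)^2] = 3*q^3*sin(q) + 15*q^3*cos(q) + 12*q^3 + 45*q^2*sin(q) + 6*q^2*sin(2*q) - 9*q^2*cos(q) - 15*q^2*cos(2*q) - 15*q*sin(2*q) - 15*q*cos(q)/2 - 6*q*cos(2*q) - 45*q*cos(3*q)/2 - 6*q - 15*sin(q)/2 - 15*sin(3*q)/2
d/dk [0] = 0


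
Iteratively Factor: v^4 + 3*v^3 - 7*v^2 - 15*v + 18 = (v - 1)*(v^3 + 4*v^2 - 3*v - 18) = (v - 2)*(v - 1)*(v^2 + 6*v + 9) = (v - 2)*(v - 1)*(v + 3)*(v + 3)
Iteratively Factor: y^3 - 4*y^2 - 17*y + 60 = (y - 5)*(y^2 + y - 12) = (y - 5)*(y - 3)*(y + 4)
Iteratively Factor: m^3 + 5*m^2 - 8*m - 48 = (m - 3)*(m^2 + 8*m + 16) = (m - 3)*(m + 4)*(m + 4)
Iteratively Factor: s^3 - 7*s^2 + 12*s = (s - 4)*(s^2 - 3*s) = (s - 4)*(s - 3)*(s)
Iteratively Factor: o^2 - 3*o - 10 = (o + 2)*(o - 5)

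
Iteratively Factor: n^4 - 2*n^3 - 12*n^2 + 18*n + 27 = (n - 3)*(n^3 + n^2 - 9*n - 9) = (n - 3)^2*(n^2 + 4*n + 3) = (n - 3)^2*(n + 1)*(n + 3)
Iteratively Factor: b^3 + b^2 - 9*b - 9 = (b + 1)*(b^2 - 9) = (b - 3)*(b + 1)*(b + 3)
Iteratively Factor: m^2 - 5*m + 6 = (m - 2)*(m - 3)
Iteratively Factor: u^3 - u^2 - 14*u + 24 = (u + 4)*(u^2 - 5*u + 6) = (u - 2)*(u + 4)*(u - 3)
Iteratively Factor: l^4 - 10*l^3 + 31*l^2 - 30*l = (l - 5)*(l^3 - 5*l^2 + 6*l) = (l - 5)*(l - 2)*(l^2 - 3*l) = (l - 5)*(l - 3)*(l - 2)*(l)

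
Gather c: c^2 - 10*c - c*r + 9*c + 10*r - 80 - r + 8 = c^2 + c*(-r - 1) + 9*r - 72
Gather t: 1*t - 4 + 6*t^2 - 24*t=6*t^2 - 23*t - 4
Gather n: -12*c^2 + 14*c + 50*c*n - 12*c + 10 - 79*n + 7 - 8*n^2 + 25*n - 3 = -12*c^2 + 2*c - 8*n^2 + n*(50*c - 54) + 14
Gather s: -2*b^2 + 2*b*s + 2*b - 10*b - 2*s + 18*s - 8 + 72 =-2*b^2 - 8*b + s*(2*b + 16) + 64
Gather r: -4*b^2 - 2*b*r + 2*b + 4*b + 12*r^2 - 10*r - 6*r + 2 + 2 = -4*b^2 + 6*b + 12*r^2 + r*(-2*b - 16) + 4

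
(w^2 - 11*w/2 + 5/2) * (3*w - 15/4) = 3*w^3 - 81*w^2/4 + 225*w/8 - 75/8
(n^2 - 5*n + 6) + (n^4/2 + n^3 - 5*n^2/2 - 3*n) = n^4/2 + n^3 - 3*n^2/2 - 8*n + 6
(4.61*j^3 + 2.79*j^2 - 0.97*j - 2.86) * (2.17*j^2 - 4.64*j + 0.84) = 10.0037*j^5 - 15.3361*j^4 - 11.1781*j^3 + 0.6382*j^2 + 12.4556*j - 2.4024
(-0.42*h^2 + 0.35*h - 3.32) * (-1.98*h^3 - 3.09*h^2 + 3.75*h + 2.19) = 0.8316*h^5 + 0.6048*h^4 + 3.9171*h^3 + 10.6515*h^2 - 11.6835*h - 7.2708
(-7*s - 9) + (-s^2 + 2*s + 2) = -s^2 - 5*s - 7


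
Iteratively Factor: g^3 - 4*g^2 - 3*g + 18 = (g - 3)*(g^2 - g - 6) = (g - 3)^2*(g + 2)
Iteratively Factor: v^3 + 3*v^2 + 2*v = (v)*(v^2 + 3*v + 2) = v*(v + 1)*(v + 2)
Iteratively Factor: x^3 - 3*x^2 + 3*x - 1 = (x - 1)*(x^2 - 2*x + 1) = (x - 1)^2*(x - 1)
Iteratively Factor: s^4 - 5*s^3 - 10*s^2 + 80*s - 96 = (s - 4)*(s^3 - s^2 - 14*s + 24) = (s - 4)*(s - 2)*(s^2 + s - 12) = (s - 4)*(s - 3)*(s - 2)*(s + 4)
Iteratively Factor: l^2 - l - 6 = (l + 2)*(l - 3)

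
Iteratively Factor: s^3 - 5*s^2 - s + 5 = (s - 5)*(s^2 - 1) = (s - 5)*(s - 1)*(s + 1)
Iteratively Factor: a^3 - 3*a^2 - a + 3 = (a + 1)*(a^2 - 4*a + 3) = (a - 3)*(a + 1)*(a - 1)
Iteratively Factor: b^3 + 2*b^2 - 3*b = (b + 3)*(b^2 - b) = (b - 1)*(b + 3)*(b)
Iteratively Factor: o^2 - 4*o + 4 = (o - 2)*(o - 2)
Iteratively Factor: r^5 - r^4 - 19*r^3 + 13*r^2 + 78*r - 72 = (r - 2)*(r^4 + r^3 - 17*r^2 - 21*r + 36) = (r - 2)*(r + 3)*(r^3 - 2*r^2 - 11*r + 12) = (r - 2)*(r - 1)*(r + 3)*(r^2 - r - 12) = (r - 4)*(r - 2)*(r - 1)*(r + 3)*(r + 3)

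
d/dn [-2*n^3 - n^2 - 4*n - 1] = -6*n^2 - 2*n - 4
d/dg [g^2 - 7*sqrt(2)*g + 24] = 2*g - 7*sqrt(2)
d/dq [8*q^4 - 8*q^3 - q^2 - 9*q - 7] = 32*q^3 - 24*q^2 - 2*q - 9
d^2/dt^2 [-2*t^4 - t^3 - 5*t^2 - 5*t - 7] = -24*t^2 - 6*t - 10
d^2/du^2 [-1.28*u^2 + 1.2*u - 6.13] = -2.56000000000000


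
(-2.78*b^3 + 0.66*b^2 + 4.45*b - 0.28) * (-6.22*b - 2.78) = 17.2916*b^4 + 3.6232*b^3 - 29.5138*b^2 - 10.6294*b + 0.7784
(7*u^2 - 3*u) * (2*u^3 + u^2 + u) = 14*u^5 + u^4 + 4*u^3 - 3*u^2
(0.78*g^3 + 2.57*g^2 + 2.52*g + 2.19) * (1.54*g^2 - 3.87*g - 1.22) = 1.2012*g^5 + 0.9392*g^4 - 7.0167*g^3 - 9.5152*g^2 - 11.5497*g - 2.6718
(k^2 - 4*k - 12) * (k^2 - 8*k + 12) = k^4 - 12*k^3 + 32*k^2 + 48*k - 144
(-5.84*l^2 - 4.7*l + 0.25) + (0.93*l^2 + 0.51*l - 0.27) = -4.91*l^2 - 4.19*l - 0.02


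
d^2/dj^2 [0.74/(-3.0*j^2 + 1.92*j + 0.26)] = (-13.32*j^2 + 8.5248*j + 0.74*(6.0*j - 1.92)*(12.0*j - 3.84) + 1.1544)/(-3.0*j^2 + 1.92*j + 0.26)^3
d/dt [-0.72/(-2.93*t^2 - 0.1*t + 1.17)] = (-4.2192*t - 0.072)/(2.93*t^2 + 0.1*t - 1.17)^2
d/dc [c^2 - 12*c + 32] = 2*c - 12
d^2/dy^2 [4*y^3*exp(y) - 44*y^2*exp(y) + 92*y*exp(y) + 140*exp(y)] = 4*(y^3 - 5*y^2 - 15*y + 59)*exp(y)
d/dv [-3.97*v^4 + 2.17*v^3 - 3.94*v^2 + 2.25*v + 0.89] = -15.88*v^3 + 6.51*v^2 - 7.88*v + 2.25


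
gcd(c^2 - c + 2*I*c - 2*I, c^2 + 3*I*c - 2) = c + 2*I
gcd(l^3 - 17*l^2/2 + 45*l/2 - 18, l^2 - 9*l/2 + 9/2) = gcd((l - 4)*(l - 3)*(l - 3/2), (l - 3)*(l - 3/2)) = l^2 - 9*l/2 + 9/2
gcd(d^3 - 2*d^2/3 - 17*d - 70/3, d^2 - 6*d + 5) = d - 5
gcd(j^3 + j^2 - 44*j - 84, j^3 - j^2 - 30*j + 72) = j + 6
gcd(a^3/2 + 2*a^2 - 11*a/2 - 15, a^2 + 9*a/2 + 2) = 1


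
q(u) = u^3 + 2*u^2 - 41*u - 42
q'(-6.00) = 43.00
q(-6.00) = 60.00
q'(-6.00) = 43.00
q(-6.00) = 60.00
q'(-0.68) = -42.33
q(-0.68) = -13.51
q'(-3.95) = -9.99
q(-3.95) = 89.53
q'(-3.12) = -24.28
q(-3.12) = 75.02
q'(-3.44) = -19.26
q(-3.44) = 82.00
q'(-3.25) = -22.31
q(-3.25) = 78.05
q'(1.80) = -24.08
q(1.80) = -103.49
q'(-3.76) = -13.63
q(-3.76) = 87.28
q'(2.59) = -10.52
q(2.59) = -117.40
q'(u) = 3*u^2 + 4*u - 41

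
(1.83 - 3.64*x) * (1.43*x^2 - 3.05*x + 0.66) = -5.2052*x^3 + 13.7189*x^2 - 7.9839*x + 1.2078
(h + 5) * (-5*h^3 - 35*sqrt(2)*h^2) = -5*h^4 - 35*sqrt(2)*h^3 - 25*h^3 - 175*sqrt(2)*h^2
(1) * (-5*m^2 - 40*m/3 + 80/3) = -5*m^2 - 40*m/3 + 80/3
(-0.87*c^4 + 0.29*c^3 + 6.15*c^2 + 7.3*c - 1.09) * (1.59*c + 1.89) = -1.3833*c^5 - 1.1832*c^4 + 10.3266*c^3 + 23.2305*c^2 + 12.0639*c - 2.0601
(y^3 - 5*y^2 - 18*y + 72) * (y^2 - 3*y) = y^5 - 8*y^4 - 3*y^3 + 126*y^2 - 216*y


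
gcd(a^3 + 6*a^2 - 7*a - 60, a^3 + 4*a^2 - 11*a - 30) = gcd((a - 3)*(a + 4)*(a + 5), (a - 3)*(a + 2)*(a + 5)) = a^2 + 2*a - 15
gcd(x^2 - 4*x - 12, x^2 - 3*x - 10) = x + 2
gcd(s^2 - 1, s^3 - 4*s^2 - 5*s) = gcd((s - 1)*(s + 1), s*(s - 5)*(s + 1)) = s + 1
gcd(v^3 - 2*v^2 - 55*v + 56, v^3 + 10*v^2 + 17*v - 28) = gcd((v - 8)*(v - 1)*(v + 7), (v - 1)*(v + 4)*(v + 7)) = v^2 + 6*v - 7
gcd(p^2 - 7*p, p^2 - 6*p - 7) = p - 7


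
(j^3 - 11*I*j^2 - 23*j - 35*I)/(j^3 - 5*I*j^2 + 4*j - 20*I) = (j^2 - 6*I*j + 7)/(j^2 + 4)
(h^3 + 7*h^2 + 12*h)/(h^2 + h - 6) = h*(h + 4)/(h - 2)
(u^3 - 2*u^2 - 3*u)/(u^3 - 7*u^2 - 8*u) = (u - 3)/(u - 8)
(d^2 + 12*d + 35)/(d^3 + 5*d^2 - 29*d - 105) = (d + 5)/(d^2 - 2*d - 15)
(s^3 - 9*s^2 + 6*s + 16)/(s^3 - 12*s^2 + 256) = (s^2 - s - 2)/(s^2 - 4*s - 32)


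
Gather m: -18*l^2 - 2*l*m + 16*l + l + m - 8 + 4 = -18*l^2 + 17*l + m*(1 - 2*l) - 4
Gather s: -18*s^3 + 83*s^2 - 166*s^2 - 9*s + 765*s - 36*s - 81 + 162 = -18*s^3 - 83*s^2 + 720*s + 81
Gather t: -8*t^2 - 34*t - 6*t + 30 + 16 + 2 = -8*t^2 - 40*t + 48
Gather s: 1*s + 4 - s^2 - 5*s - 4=-s^2 - 4*s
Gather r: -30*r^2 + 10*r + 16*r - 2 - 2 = -30*r^2 + 26*r - 4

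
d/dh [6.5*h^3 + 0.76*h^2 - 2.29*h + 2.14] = 19.5*h^2 + 1.52*h - 2.29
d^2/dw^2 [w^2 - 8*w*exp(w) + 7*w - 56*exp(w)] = -8*w*exp(w) - 72*exp(w) + 2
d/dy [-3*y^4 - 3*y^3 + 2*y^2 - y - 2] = -12*y^3 - 9*y^2 + 4*y - 1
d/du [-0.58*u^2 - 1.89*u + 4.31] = -1.16*u - 1.89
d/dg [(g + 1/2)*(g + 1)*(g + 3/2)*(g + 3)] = 4*g^3 + 18*g^2 + 47*g/2 + 9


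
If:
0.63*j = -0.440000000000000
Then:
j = -0.70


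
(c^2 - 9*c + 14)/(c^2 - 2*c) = (c - 7)/c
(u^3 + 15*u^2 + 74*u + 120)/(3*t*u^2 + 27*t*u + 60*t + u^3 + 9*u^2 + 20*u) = (u + 6)/(3*t + u)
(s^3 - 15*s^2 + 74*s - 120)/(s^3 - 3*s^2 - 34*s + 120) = (s - 6)/(s + 6)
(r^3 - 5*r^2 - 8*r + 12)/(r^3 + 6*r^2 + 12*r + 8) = (r^2 - 7*r + 6)/(r^2 + 4*r + 4)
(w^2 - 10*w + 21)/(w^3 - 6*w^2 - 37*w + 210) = (w - 3)/(w^2 + w - 30)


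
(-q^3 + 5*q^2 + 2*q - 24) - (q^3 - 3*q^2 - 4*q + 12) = -2*q^3 + 8*q^2 + 6*q - 36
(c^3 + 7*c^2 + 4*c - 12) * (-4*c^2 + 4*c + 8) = -4*c^5 - 24*c^4 + 20*c^3 + 120*c^2 - 16*c - 96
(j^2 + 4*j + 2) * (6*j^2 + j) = 6*j^4 + 25*j^3 + 16*j^2 + 2*j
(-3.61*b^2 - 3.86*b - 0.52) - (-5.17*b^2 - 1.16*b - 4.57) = 1.56*b^2 - 2.7*b + 4.05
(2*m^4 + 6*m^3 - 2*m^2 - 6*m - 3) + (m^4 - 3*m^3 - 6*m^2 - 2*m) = 3*m^4 + 3*m^3 - 8*m^2 - 8*m - 3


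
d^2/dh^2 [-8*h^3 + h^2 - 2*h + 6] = 2 - 48*h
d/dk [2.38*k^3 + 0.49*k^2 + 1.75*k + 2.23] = 7.14*k^2 + 0.98*k + 1.75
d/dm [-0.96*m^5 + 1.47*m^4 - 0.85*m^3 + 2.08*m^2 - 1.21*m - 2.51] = -4.8*m^4 + 5.88*m^3 - 2.55*m^2 + 4.16*m - 1.21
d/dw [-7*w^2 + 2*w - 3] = 2 - 14*w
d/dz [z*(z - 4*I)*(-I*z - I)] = -3*I*z^2 - 2*z*(4 + I) - 4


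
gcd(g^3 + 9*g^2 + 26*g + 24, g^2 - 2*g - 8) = g + 2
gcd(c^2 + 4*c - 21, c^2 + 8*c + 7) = c + 7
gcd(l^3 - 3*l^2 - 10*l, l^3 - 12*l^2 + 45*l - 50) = l - 5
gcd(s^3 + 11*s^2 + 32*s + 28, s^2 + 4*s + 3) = 1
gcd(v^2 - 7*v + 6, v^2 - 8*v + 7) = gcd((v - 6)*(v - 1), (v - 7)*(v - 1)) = v - 1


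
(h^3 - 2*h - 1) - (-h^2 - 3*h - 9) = h^3 + h^2 + h + 8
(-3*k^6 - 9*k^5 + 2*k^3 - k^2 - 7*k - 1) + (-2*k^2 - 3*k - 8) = -3*k^6 - 9*k^5 + 2*k^3 - 3*k^2 - 10*k - 9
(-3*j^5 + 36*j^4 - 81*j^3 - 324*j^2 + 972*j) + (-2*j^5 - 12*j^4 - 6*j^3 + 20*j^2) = -5*j^5 + 24*j^4 - 87*j^3 - 304*j^2 + 972*j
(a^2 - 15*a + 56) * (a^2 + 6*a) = a^4 - 9*a^3 - 34*a^2 + 336*a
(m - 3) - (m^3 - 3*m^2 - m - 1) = -m^3 + 3*m^2 + 2*m - 2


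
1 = 1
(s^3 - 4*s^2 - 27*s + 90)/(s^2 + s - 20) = (s^2 - 9*s + 18)/(s - 4)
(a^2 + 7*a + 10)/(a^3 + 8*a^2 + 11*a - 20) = (a + 2)/(a^2 + 3*a - 4)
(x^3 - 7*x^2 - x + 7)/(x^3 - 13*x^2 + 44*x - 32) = (x^2 - 6*x - 7)/(x^2 - 12*x + 32)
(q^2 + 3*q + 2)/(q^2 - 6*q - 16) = (q + 1)/(q - 8)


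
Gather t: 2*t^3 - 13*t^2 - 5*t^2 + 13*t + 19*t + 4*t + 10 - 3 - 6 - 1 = 2*t^3 - 18*t^2 + 36*t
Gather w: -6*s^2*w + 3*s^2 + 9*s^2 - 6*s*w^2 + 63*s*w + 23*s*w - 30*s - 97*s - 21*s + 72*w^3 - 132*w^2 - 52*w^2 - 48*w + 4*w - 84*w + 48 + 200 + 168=12*s^2 - 148*s + 72*w^3 + w^2*(-6*s - 184) + w*(-6*s^2 + 86*s - 128) + 416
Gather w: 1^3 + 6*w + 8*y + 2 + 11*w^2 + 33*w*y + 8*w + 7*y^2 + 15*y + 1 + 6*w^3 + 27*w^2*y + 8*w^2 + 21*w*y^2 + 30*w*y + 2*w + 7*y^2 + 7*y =6*w^3 + w^2*(27*y + 19) + w*(21*y^2 + 63*y + 16) + 14*y^2 + 30*y + 4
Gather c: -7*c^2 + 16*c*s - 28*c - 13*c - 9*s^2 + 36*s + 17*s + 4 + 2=-7*c^2 + c*(16*s - 41) - 9*s^2 + 53*s + 6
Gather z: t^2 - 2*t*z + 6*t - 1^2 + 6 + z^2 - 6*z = t^2 + 6*t + z^2 + z*(-2*t - 6) + 5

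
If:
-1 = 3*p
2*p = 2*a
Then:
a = -1/3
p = -1/3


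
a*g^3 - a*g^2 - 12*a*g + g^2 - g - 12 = (g - 4)*(g + 3)*(a*g + 1)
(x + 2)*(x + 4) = x^2 + 6*x + 8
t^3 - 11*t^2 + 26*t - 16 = (t - 8)*(t - 2)*(t - 1)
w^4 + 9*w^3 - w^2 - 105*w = w*(w - 3)*(w + 5)*(w + 7)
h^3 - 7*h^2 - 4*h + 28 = (h - 7)*(h - 2)*(h + 2)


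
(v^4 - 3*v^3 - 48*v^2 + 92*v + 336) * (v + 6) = v^5 + 3*v^4 - 66*v^3 - 196*v^2 + 888*v + 2016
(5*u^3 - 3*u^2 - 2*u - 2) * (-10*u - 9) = -50*u^4 - 15*u^3 + 47*u^2 + 38*u + 18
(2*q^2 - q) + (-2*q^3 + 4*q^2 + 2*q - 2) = -2*q^3 + 6*q^2 + q - 2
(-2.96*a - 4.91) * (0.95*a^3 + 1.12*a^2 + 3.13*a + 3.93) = -2.812*a^4 - 7.9797*a^3 - 14.764*a^2 - 27.0011*a - 19.2963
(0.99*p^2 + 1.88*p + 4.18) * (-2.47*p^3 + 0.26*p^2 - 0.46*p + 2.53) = -2.4453*p^5 - 4.3862*p^4 - 10.2912*p^3 + 2.7267*p^2 + 2.8336*p + 10.5754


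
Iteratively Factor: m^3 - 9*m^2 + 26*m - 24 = (m - 3)*(m^2 - 6*m + 8) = (m - 4)*(m - 3)*(m - 2)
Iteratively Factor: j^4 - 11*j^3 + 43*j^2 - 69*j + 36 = (j - 1)*(j^3 - 10*j^2 + 33*j - 36) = (j - 3)*(j - 1)*(j^2 - 7*j + 12) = (j - 4)*(j - 3)*(j - 1)*(j - 3)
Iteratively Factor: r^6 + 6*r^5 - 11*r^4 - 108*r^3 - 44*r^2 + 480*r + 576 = (r - 3)*(r^5 + 9*r^4 + 16*r^3 - 60*r^2 - 224*r - 192) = (r - 3)*(r + 4)*(r^4 + 5*r^3 - 4*r^2 - 44*r - 48) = (r - 3)^2*(r + 4)*(r^3 + 8*r^2 + 20*r + 16) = (r - 3)^2*(r + 2)*(r + 4)*(r^2 + 6*r + 8) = (r - 3)^2*(r + 2)*(r + 4)^2*(r + 2)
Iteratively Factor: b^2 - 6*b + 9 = (b - 3)*(b - 3)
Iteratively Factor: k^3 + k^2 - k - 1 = (k - 1)*(k^2 + 2*k + 1) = (k - 1)*(k + 1)*(k + 1)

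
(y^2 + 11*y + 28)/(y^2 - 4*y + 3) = (y^2 + 11*y + 28)/(y^2 - 4*y + 3)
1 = 1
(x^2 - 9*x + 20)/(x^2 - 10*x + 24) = (x - 5)/(x - 6)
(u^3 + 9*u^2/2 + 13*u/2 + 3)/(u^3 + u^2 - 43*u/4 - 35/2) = 2*(2*u^2 + 5*u + 3)/(4*u^2 - 4*u - 35)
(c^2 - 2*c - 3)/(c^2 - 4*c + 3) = (c + 1)/(c - 1)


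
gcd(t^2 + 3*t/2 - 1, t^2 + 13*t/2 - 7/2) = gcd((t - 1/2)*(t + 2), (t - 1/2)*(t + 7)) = t - 1/2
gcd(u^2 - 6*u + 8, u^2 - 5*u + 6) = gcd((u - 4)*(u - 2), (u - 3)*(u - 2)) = u - 2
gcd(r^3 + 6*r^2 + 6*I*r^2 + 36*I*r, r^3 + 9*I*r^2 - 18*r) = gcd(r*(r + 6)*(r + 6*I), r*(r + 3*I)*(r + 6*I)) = r^2 + 6*I*r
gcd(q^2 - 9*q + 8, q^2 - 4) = 1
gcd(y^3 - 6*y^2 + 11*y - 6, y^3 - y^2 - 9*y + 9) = y^2 - 4*y + 3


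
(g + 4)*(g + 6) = g^2 + 10*g + 24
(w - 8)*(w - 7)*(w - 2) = w^3 - 17*w^2 + 86*w - 112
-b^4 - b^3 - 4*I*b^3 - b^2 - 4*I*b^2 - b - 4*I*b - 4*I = (b - I)*(b + 4*I)*(-I*b + 1)*(-I*b - I)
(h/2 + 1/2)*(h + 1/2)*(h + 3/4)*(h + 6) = h^4/2 + 33*h^3/8 + 121*h^2/16 + 81*h/16 + 9/8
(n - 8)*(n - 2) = n^2 - 10*n + 16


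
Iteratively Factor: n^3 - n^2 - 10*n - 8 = (n + 1)*(n^2 - 2*n - 8) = (n + 1)*(n + 2)*(n - 4)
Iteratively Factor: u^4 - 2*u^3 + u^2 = (u - 1)*(u^3 - u^2) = u*(u - 1)*(u^2 - u) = u^2*(u - 1)*(u - 1)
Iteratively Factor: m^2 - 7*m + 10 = (m - 2)*(m - 5)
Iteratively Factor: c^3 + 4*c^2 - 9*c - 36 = (c - 3)*(c^2 + 7*c + 12) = (c - 3)*(c + 4)*(c + 3)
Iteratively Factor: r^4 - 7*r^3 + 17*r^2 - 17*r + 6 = (r - 1)*(r^3 - 6*r^2 + 11*r - 6) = (r - 3)*(r - 1)*(r^2 - 3*r + 2) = (r - 3)*(r - 1)^2*(r - 2)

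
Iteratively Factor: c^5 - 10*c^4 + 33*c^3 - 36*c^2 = (c)*(c^4 - 10*c^3 + 33*c^2 - 36*c) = c*(c - 3)*(c^3 - 7*c^2 + 12*c) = c*(c - 4)*(c - 3)*(c^2 - 3*c) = c*(c - 4)*(c - 3)^2*(c)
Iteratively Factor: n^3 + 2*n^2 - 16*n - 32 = (n - 4)*(n^2 + 6*n + 8) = (n - 4)*(n + 2)*(n + 4)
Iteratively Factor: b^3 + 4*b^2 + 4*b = (b + 2)*(b^2 + 2*b) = b*(b + 2)*(b + 2)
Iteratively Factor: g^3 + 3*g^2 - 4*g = (g - 1)*(g^2 + 4*g) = (g - 1)*(g + 4)*(g)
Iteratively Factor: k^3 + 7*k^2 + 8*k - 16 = (k - 1)*(k^2 + 8*k + 16) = (k - 1)*(k + 4)*(k + 4)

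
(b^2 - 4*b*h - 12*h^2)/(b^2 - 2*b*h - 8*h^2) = (b - 6*h)/(b - 4*h)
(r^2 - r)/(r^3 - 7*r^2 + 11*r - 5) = r/(r^2 - 6*r + 5)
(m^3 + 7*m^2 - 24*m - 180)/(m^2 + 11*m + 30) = (m^2 + m - 30)/(m + 5)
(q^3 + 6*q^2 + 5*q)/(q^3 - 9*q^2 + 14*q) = (q^2 + 6*q + 5)/(q^2 - 9*q + 14)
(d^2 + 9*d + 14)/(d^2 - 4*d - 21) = (d^2 + 9*d + 14)/(d^2 - 4*d - 21)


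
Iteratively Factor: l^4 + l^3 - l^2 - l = (l - 1)*(l^3 + 2*l^2 + l) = l*(l - 1)*(l^2 + 2*l + 1) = l*(l - 1)*(l + 1)*(l + 1)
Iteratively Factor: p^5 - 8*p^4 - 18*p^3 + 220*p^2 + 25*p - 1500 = (p - 5)*(p^4 - 3*p^3 - 33*p^2 + 55*p + 300) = (p - 5)^2*(p^3 + 2*p^2 - 23*p - 60) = (p - 5)^2*(p + 3)*(p^2 - p - 20) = (p - 5)^2*(p + 3)*(p + 4)*(p - 5)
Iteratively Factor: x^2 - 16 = (x - 4)*(x + 4)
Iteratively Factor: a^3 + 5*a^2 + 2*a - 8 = (a - 1)*(a^2 + 6*a + 8) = (a - 1)*(a + 4)*(a + 2)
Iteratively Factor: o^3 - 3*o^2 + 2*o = (o - 1)*(o^2 - 2*o) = o*(o - 1)*(o - 2)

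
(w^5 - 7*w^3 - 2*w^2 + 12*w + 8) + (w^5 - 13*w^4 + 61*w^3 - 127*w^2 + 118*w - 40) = 2*w^5 - 13*w^4 + 54*w^3 - 129*w^2 + 130*w - 32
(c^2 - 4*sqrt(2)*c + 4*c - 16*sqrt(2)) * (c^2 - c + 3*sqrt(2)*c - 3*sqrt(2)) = c^4 - sqrt(2)*c^3 + 3*c^3 - 28*c^2 - 3*sqrt(2)*c^2 - 72*c + 4*sqrt(2)*c + 96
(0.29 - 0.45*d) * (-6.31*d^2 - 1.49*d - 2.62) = 2.8395*d^3 - 1.1594*d^2 + 0.7469*d - 0.7598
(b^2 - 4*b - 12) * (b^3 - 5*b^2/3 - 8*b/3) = b^5 - 17*b^4/3 - 8*b^3 + 92*b^2/3 + 32*b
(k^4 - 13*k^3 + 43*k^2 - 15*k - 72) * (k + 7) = k^5 - 6*k^4 - 48*k^3 + 286*k^2 - 177*k - 504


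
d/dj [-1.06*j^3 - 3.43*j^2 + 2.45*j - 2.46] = -3.18*j^2 - 6.86*j + 2.45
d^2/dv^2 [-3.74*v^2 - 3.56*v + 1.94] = -7.48000000000000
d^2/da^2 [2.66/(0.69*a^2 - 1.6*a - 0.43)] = (2.532852*a^2 - 5.87328*a - 2.66*(1.38*a - 1.6)*(2.76*a - 3.2) - 1.578444)/(-0.69*a^2 + 1.6*a + 0.43)^3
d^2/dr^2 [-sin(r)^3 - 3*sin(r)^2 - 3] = 3*sin(r)/4 - 9*sin(3*r)/4 - 6*cos(2*r)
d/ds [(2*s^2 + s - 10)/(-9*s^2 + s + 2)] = (11*s^2 - 172*s + 12)/(81*s^4 - 18*s^3 - 35*s^2 + 4*s + 4)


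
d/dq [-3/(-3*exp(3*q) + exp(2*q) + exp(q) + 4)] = (-27*exp(2*q) + 6*exp(q) + 3)*exp(q)/(-3*exp(3*q) + exp(2*q) + exp(q) + 4)^2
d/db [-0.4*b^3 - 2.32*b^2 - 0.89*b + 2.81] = -1.2*b^2 - 4.64*b - 0.89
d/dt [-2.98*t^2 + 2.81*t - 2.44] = 2.81 - 5.96*t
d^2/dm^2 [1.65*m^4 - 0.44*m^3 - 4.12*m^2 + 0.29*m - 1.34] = 19.8*m^2 - 2.64*m - 8.24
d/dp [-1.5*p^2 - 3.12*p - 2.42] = -3.0*p - 3.12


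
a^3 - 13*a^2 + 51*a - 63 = (a - 7)*(a - 3)^2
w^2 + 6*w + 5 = (w + 1)*(w + 5)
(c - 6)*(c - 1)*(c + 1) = c^3 - 6*c^2 - c + 6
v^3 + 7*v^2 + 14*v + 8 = (v + 1)*(v + 2)*(v + 4)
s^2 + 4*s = s*(s + 4)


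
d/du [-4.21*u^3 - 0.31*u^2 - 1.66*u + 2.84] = -12.63*u^2 - 0.62*u - 1.66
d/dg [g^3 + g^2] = g*(3*g + 2)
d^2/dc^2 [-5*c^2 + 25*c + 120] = -10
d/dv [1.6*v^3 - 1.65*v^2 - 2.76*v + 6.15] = 4.8*v^2 - 3.3*v - 2.76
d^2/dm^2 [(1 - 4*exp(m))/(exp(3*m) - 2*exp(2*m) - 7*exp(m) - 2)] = (-16*exp(6*m) + 33*exp(5*m) - 150*exp(4*m) - 46*exp(3*m) + 156*exp(2*m) + 89*exp(m) - 30)*exp(m)/(exp(9*m) - 6*exp(8*m) - 9*exp(7*m) + 70*exp(6*m) + 87*exp(5*m) - 234*exp(4*m) - 499*exp(3*m) - 318*exp(2*m) - 84*exp(m) - 8)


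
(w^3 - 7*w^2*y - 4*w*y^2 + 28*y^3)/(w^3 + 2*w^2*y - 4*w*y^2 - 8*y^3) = (w - 7*y)/(w + 2*y)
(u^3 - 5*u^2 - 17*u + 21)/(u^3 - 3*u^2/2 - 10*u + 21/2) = 2*(u - 7)/(2*u - 7)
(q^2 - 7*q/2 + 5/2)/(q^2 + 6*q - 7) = (q - 5/2)/(q + 7)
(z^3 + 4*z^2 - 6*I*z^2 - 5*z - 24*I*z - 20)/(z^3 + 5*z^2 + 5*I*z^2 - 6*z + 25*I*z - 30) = (z^3 + z^2*(4 - 6*I) + z*(-5 - 24*I) - 20)/(z^3 + 5*z^2*(1 + I) + z*(-6 + 25*I) - 30)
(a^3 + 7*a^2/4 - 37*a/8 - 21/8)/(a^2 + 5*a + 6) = (8*a^2 - 10*a - 7)/(8*(a + 2))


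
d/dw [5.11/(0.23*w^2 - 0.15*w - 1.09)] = (0.7665 - 2.3506*w)/(-0.23*w^2 + 0.15*w + 1.09)^2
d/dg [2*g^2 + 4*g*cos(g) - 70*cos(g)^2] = -4*g*sin(g) + 4*g + 70*sin(2*g) + 4*cos(g)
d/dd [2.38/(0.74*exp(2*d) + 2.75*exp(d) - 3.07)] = (-3.5224*exp(d) - 6.545)*exp(d)/(0.74*exp(2*d) + 2.75*exp(d) - 3.07)^2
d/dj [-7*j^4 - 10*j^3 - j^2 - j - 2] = -28*j^3 - 30*j^2 - 2*j - 1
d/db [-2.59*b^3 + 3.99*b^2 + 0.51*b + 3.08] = -7.77*b^2 + 7.98*b + 0.51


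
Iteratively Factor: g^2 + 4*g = (g)*(g + 4)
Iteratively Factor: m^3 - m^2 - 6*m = (m + 2)*(m^2 - 3*m) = m*(m + 2)*(m - 3)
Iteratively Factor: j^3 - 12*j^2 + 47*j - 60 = (j - 5)*(j^2 - 7*j + 12) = (j - 5)*(j - 3)*(j - 4)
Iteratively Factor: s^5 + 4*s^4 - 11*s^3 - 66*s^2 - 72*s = (s)*(s^4 + 4*s^3 - 11*s^2 - 66*s - 72) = s*(s + 3)*(s^3 + s^2 - 14*s - 24) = s*(s + 3)^2*(s^2 - 2*s - 8) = s*(s - 4)*(s + 3)^2*(s + 2)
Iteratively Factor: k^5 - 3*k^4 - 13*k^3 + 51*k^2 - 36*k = (k - 3)*(k^4 - 13*k^2 + 12*k) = (k - 3)*(k + 4)*(k^3 - 4*k^2 + 3*k) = (k - 3)^2*(k + 4)*(k^2 - k) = k*(k - 3)^2*(k + 4)*(k - 1)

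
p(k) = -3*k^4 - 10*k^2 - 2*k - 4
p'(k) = -12*k^3 - 20*k - 2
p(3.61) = -651.05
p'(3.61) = -638.75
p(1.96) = -90.61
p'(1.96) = -131.55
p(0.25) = -5.14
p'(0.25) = -7.19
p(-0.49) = -5.59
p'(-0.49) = 9.21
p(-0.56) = -6.31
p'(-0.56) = 11.31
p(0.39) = -6.37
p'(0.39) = -10.51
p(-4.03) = -949.65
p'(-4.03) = 864.01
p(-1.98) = -85.35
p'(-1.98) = 130.75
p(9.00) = -20515.00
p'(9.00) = -8930.00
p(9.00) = -20515.00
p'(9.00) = -8930.00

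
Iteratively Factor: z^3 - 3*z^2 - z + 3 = (z + 1)*(z^2 - 4*z + 3) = (z - 1)*(z + 1)*(z - 3)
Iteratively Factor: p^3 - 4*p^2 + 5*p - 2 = (p - 2)*(p^2 - 2*p + 1) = (p - 2)*(p - 1)*(p - 1)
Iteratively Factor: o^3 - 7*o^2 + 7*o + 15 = (o - 5)*(o^2 - 2*o - 3) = (o - 5)*(o + 1)*(o - 3)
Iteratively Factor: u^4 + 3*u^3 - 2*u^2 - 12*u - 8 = (u + 2)*(u^3 + u^2 - 4*u - 4) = (u - 2)*(u + 2)*(u^2 + 3*u + 2) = (u - 2)*(u + 2)^2*(u + 1)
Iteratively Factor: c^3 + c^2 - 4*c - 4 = (c + 2)*(c^2 - c - 2) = (c - 2)*(c + 2)*(c + 1)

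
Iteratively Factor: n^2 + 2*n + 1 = (n + 1)*(n + 1)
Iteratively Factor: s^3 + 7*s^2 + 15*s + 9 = (s + 3)*(s^2 + 4*s + 3) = (s + 3)^2*(s + 1)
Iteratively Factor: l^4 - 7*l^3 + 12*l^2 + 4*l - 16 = (l + 1)*(l^3 - 8*l^2 + 20*l - 16) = (l - 4)*(l + 1)*(l^2 - 4*l + 4) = (l - 4)*(l - 2)*(l + 1)*(l - 2)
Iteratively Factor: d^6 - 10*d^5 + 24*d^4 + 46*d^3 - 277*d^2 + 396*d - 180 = (d - 1)*(d^5 - 9*d^4 + 15*d^3 + 61*d^2 - 216*d + 180) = (d - 2)*(d - 1)*(d^4 - 7*d^3 + d^2 + 63*d - 90) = (d - 2)*(d - 1)*(d + 3)*(d^3 - 10*d^2 + 31*d - 30) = (d - 3)*(d - 2)*(d - 1)*(d + 3)*(d^2 - 7*d + 10) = (d - 5)*(d - 3)*(d - 2)*(d - 1)*(d + 3)*(d - 2)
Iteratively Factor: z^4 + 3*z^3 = (z + 3)*(z^3) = z*(z + 3)*(z^2) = z^2*(z + 3)*(z)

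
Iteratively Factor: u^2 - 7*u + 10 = (u - 2)*(u - 5)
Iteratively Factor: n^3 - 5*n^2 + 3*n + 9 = (n - 3)*(n^2 - 2*n - 3) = (n - 3)*(n + 1)*(n - 3)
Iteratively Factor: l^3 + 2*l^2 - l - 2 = (l - 1)*(l^2 + 3*l + 2) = (l - 1)*(l + 2)*(l + 1)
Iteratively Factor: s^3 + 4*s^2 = (s)*(s^2 + 4*s) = s*(s + 4)*(s)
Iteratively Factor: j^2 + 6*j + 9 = (j + 3)*(j + 3)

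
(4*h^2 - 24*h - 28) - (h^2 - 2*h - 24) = 3*h^2 - 22*h - 4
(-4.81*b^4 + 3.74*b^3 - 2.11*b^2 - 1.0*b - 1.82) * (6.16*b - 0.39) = -29.6296*b^5 + 24.9143*b^4 - 14.4562*b^3 - 5.3371*b^2 - 10.8212*b + 0.7098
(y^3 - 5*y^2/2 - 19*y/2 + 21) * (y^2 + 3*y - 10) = y^5 + y^4/2 - 27*y^3 + 35*y^2/2 + 158*y - 210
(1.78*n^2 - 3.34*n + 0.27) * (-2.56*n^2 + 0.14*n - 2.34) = -4.5568*n^4 + 8.7996*n^3 - 5.324*n^2 + 7.8534*n - 0.6318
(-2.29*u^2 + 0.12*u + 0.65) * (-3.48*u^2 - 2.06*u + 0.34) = 7.9692*u^4 + 4.2998*u^3 - 3.2878*u^2 - 1.2982*u + 0.221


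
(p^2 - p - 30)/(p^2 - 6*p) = (p + 5)/p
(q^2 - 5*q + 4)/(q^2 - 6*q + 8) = (q - 1)/(q - 2)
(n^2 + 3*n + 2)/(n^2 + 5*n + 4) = (n + 2)/(n + 4)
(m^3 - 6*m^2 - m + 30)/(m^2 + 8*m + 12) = (m^2 - 8*m + 15)/(m + 6)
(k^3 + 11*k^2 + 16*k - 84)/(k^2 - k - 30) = (-k^3 - 11*k^2 - 16*k + 84)/(-k^2 + k + 30)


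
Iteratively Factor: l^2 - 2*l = (l - 2)*(l)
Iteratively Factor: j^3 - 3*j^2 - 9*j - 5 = (j + 1)*(j^2 - 4*j - 5) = (j + 1)^2*(j - 5)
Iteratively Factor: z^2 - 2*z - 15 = (z - 5)*(z + 3)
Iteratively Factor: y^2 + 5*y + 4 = (y + 4)*(y + 1)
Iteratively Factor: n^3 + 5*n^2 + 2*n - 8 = (n - 1)*(n^2 + 6*n + 8) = (n - 1)*(n + 4)*(n + 2)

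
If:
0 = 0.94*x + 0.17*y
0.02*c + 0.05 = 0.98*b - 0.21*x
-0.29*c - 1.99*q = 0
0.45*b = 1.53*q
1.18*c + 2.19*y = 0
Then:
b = 0.05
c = -0.10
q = 0.01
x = -0.01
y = 0.05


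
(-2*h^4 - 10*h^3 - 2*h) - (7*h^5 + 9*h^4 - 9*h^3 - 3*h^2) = -7*h^5 - 11*h^4 - h^3 + 3*h^2 - 2*h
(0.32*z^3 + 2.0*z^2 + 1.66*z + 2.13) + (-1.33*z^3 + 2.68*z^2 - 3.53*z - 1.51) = -1.01*z^3 + 4.68*z^2 - 1.87*z + 0.62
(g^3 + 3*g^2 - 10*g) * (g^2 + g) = g^5 + 4*g^4 - 7*g^3 - 10*g^2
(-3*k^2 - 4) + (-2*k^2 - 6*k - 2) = -5*k^2 - 6*k - 6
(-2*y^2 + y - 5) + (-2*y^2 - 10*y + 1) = -4*y^2 - 9*y - 4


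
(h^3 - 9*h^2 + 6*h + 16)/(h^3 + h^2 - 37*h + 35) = (h^3 - 9*h^2 + 6*h + 16)/(h^3 + h^2 - 37*h + 35)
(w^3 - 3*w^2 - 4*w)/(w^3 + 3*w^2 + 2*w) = (w - 4)/(w + 2)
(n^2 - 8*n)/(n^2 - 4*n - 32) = n/(n + 4)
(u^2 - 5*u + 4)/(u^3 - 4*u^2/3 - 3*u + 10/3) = 3*(u - 4)/(3*u^2 - u - 10)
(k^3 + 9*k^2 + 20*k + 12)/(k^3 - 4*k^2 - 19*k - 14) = (k + 6)/(k - 7)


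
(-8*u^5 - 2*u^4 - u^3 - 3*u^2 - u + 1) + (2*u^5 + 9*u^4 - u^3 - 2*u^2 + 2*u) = -6*u^5 + 7*u^4 - 2*u^3 - 5*u^2 + u + 1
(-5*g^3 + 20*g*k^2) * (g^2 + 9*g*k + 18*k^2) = -5*g^5 - 45*g^4*k - 70*g^3*k^2 + 180*g^2*k^3 + 360*g*k^4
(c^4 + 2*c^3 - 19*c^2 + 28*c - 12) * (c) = c^5 + 2*c^4 - 19*c^3 + 28*c^2 - 12*c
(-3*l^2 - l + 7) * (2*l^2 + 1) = -6*l^4 - 2*l^3 + 11*l^2 - l + 7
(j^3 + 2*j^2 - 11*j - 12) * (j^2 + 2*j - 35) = j^5 + 4*j^4 - 42*j^3 - 104*j^2 + 361*j + 420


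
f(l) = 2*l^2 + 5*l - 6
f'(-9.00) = -31.00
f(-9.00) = 111.00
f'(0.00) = 5.00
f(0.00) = -6.00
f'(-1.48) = -0.92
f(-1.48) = -9.02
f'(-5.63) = -17.52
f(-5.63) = 29.24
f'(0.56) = 7.24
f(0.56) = -2.57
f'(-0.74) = 2.04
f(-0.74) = -8.60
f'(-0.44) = 3.24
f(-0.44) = -7.81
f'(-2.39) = -4.56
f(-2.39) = -6.53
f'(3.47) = 18.88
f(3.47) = 35.43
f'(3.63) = 19.52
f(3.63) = 38.50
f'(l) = 4*l + 5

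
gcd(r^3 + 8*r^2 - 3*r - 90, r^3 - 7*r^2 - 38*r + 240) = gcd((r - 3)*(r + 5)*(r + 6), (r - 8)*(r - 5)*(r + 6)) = r + 6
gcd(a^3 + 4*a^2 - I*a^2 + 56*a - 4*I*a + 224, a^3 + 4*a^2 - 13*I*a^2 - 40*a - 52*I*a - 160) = a^2 + a*(4 - 8*I) - 32*I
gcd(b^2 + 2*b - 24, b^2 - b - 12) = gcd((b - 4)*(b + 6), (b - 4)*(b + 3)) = b - 4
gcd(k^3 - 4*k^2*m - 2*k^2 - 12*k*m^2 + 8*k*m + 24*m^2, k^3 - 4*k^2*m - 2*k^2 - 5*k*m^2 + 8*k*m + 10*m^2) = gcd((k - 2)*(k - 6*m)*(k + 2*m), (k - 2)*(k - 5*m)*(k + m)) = k - 2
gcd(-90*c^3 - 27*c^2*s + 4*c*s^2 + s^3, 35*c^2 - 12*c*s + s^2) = -5*c + s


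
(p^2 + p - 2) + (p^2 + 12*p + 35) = 2*p^2 + 13*p + 33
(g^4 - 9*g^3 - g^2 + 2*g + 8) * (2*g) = 2*g^5 - 18*g^4 - 2*g^3 + 4*g^2 + 16*g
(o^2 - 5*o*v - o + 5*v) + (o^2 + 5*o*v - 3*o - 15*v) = 2*o^2 - 4*o - 10*v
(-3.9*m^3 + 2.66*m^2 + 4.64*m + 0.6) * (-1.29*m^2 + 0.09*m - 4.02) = 5.031*m^5 - 3.7824*m^4 + 9.9318*m^3 - 11.0496*m^2 - 18.5988*m - 2.412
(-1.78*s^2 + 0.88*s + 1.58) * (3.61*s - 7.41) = -6.4258*s^3 + 16.3666*s^2 - 0.817*s - 11.7078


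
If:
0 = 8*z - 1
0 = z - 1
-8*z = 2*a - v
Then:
No Solution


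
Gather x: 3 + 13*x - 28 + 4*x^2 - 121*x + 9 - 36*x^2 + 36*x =-32*x^2 - 72*x - 16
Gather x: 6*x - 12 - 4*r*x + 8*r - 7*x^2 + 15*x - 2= 8*r - 7*x^2 + x*(21 - 4*r) - 14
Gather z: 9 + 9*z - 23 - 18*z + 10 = -9*z - 4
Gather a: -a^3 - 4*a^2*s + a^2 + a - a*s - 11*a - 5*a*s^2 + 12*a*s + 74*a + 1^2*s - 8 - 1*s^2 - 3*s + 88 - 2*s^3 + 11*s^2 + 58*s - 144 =-a^3 + a^2*(1 - 4*s) + a*(-5*s^2 + 11*s + 64) - 2*s^3 + 10*s^2 + 56*s - 64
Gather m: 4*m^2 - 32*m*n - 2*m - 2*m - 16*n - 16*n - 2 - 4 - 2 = 4*m^2 + m*(-32*n - 4) - 32*n - 8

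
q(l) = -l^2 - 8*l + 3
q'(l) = -2*l - 8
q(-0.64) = 7.71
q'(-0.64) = -6.72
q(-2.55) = 16.90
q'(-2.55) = -2.90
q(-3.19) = 18.34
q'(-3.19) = -1.62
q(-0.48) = 6.61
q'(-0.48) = -7.04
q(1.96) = -16.52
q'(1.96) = -11.92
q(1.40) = -10.16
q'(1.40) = -10.80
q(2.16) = -18.95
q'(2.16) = -12.32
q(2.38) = -21.70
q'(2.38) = -12.76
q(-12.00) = -45.00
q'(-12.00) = 16.00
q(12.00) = -237.00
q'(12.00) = -32.00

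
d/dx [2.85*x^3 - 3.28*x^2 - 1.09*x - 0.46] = 8.55*x^2 - 6.56*x - 1.09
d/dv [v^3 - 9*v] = 3*v^2 - 9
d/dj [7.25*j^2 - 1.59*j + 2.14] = 14.5*j - 1.59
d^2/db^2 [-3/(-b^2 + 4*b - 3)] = 6*(-b^2 + 4*b + 4*(b - 2)^2 - 3)/(b^2 - 4*b + 3)^3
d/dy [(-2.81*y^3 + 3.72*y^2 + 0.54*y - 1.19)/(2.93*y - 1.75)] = (-16.4666*y^3 + 25.6521*y^2 - 13.02*y + 2.5417)/(8.5849*y^2 - 10.255*y + 3.0625)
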